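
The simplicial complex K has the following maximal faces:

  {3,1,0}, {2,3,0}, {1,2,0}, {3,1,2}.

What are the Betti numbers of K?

b_0 = 1, b_1 = 0, b_2 = 1.

Fix the vertex order 0 < 1 < 2 < 3 and write every simplex with vertices in increasing order. Then dim K = 2 and the simplices of K are:

  0-simplices (4): [0], [1], [2], [3]
  1-simplices (6): [0,1], [0,2], [0,3], [1,2], [1,3], [2,3]
  2-simplices (4): [0,1,2], [0,1,3], [0,2,3], [1,2,3]

so the chain groups are C_0 ≅ Z^4, C_1 ≅ Z^6, C_2 ≅ Z^4.

∂_1: C_1 → C_0 maps an edge to its endpoints' difference, ∂[p,q] = q − p. For instance
  ∂[1,2] = [2] − [1].
The 4×6 boundary matrix has rank 3 and Smith normal form diag(1,1,1).

∂_2: C_2 → C_1 maps a triangle to the signed sum of its edges. For instance
  ∂[0,1,2] = [1,2] − [0,2] + [0,1],
  ∂[0,1,3] = [1,3] − [0,3] + [0,1].
The resulting 6×4 matrix has rank 3, and its Smith normal form has invariant factors (1,1,1).

From H_k ≅ ker(∂_k) / im(∂_{k+1}) we obtain:

  H_0: rank C_0 − rank ∂_1 = 4 − 3 = 1, and the invariant factors of ∂_1 are all 1, so H_0 ≅ Z.
  H_1: rank ker ∂_1 − rank ∂_2 = (6 − 3) − 3 = 0, and the invariant factors of ∂_2 are all 1, so H_1 ≅ 0.
  H_2: rank ker ∂_2 − rank ∂_3 = (4 − 3) − 0 = 1, and there is no ∂_3, so H_2 ≅ Z.

As a check, the Euler characteristic is 4 − 6 + 4 = 2, which agrees with 1 − 0 + 1 = 2.
(K is a triangulation of the 2-sphere S^2.)

Hence the Betti numbers are b_0 = 1, b_1 = 0, b_2 = 1.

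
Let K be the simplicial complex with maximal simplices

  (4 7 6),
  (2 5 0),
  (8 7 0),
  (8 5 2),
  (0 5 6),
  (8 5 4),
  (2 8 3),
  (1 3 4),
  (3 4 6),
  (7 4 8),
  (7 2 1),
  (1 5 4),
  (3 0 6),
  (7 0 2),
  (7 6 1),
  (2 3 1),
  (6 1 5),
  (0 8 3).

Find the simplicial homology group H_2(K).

Take the total order 0 < 1 < 2 < 3 < 4 < 5 < 6 < 7 < 8 on the vertex set. Then K (dimension 2) consists of the simplices:

  0-simplices (9): [0], [1], [2], [3], [4], [5], [6], [7], [8]
  1-simplices (27): (27 of them)
  2-simplices (18): [0,2,5], [0,2,7], [0,3,6], [0,3,8], [0,5,6], [0,7,8], [1,2,3], [1,2,7], [1,3,4], [1,4,5], [1,5,6], [1,6,7], [2,3,8], [2,5,8], [3,4,6], [4,5,8], [4,6,7], [4,7,8]

giving chain groups C_0 ≅ Z^9, C_1 ≅ Z^27, C_2 ≅ Z^18.

The boundary map ∂_1: C_1 → C_0 is given by ∂[p,q] = [q] − [p]. For instance
  ∂[2,8] = [8] − [2].
As a 9×27 matrix over Z this has rank 8, with invariant factors (1,1,1,1,1,1,1,1).

Boundary ∂_2: C_2 → C_1 maps a triangle to the signed sum of its edges. For instance
  ∂[1,3,4] = [3,4] − [1,4] + [1,3],
  ∂[2,5,8] = [5,8] − [2,8] + [2,5].
This gives a 27×18 integer matrix of rank 18; reducing to Smith normal form yields diagonal entries (1,1,1,1,1,1,1,1,1,1,1,1,1,1,1,1,1,2).

From H_k ≅ ker(∂_k) / im(∂_{k+1}) we obtain:

  H_2: rank ker ∂_2 − rank ∂_3 = (18 − 18) − 0 = 0, and there is no ∂_3, so H_2 = 0.

(K is a triangulation of the Klein bottle.)

H_2 ≅ 0.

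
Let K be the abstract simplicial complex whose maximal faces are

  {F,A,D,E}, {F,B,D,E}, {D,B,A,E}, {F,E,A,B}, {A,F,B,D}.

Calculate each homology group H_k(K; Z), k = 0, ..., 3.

H_0 = Z,  H_1 = 0,  H_2 = 0,  H_3 = Z.

Order the vertices as A < B < D < E < F. Listing each simplex with vertices in this order, K has dimension 3 with simplices:

  0-simplices (5): A, B, D, E, F
  1-simplices (10): AB, AD, AE, AF, BD, BE, BF, DE, DF, EF
  2-simplices (10): ABD, ABE, ABF, ADE, ADF, AEF, BDE, BDF, BEF, DEF
  3-simplices (5): ABDE, ABDF, ABEF, ADEF, BDEF

so the chain groups are C_0 ≅ Z^5, C_1 ≅ Z^10, C_2 ≅ Z^10, C_3 ≅ Z^5.

The boundary map ∂_1: C_1 → C_0 is given by ∂[p,q] = [q] − [p].
This gives a 5×10 integer matrix of rank 4; reducing to Smith normal form yields diagonal entries (1,1,1,1).

Boundary ∂_2: C_2 → C_1 sends each 2-simplex [p,q,r] to [q,r] − [p,r] + [p,q]. For instance
  ∂ADE = DE − AE + AD,
  ∂BDF = DF − BF + BD.
The resulting 10×10 matrix has rank 6, and its Smith normal form has invariant factors (1,1,1,1,1,1).

Boundary ∂_3: C_3 → C_2 sends each 3-simplex σ to the alternating sum Σ_i (−1)^i (σ with its i-th vertex removed). For instance
  ∂BDEF = DEF − BEF + BDF − BDE,
  ∂ABEF = BEF − AEF + ABF − ABE.
The 10×5 boundary matrix has rank 4 and Smith normal form diag(1,1,1,1).

Computing H_k = (kernel of ∂_k) / (image of ∂_{k+1}):

  H_0: rank C_0 − rank ∂_1 = 5 − 4 = 1, and the invariant factors of ∂_1 are all 1, so H_0 ≅ Z.
  H_1: rank ker ∂_1 − rank ∂_2 = (10 − 4) − 6 = 0, and the invariant factors of ∂_2 are all 1, so H_1 ≅ 0.
  H_2: rank ker ∂_2 − rank ∂_3 = (10 − 6) − 4 = 0, and the invariant factors of ∂_3 are all 1, so H_2 ≅ 0.
  H_3: rank ker ∂_3 − rank ∂_4 = (5 − 4) − 0 = 1, and there is no ∂_4, so H_3 ≅ Z.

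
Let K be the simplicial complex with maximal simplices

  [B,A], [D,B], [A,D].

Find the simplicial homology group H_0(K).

Order the vertices as A < B < D. Listing each simplex with vertices in this order, K has dimension 1 with simplices:

  0-simplices (3): A, B, D
  1-simplices (3): AB, AD, BD

so the chain groups are C_0 ≅ Z^3, C_1 ≅ Z^3.

Boundary ∂_1: C_1 → C_0 sends each edge [p,q] (with p < q) to q − p. For instance
  ∂AB = B − A.
The resulting 3×3 matrix has rank 2, and its Smith normal form has invariant factors (1,1).

Reading off H_k = ker ∂_k / im ∂_{k+1}:

  H_0: rank C_0 − rank ∂_1 = 3 − 2 = 1, and the invariant factors of ∂_1 are all 1, so H_0 = Z.

(K is a triangulation of the circle S^1.)

H_0 = Z.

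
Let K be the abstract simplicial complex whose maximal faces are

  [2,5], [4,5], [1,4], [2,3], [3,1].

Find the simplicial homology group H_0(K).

Take the total order 1 < 2 < 3 < 4 < 5 on the vertex set. Then K (dimension 1) consists of the simplices:

  0-simplices (5): [1], [2], [3], [4], [5]
  1-simplices (5): [1,3], [1,4], [2,3], [2,5], [4,5]

so the chain groups are C_0 ≅ Z^5, C_1 ≅ Z^5.

∂_1: C_1 → C_0 maps an edge to its endpoints' difference, ∂[p,q] = q − p.
The 5×5 boundary matrix has rank 4 and Smith normal form diag(1,1,1,1).

Computing H_k = (kernel of ∂_k) / (image of ∂_{k+1}):

  H_0: rank C_0 − rank ∂_1 = 5 − 4 = 1, and the invariant factors of ∂_1 are all 1, so H_0 ≅ Z.

H_0 ≅ Z.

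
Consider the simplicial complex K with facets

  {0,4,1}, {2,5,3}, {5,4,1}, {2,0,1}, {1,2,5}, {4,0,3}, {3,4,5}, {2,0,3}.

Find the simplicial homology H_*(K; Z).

We work with the vertex ordering 0 < 1 < 2 < 3 < 4 < 5. The simplices of K, each written with vertices in increasing order, are:

  0-simplices (6): [0], [1], [2], [3], [4], [5]
  1-simplices (12): [0,1], [0,2], [0,3], [0,4], [1,2], [1,4], [1,5], [2,3], [2,5], [3,4], [3,5], [4,5]
  2-simplices (8): [0,1,2], [0,1,4], [0,2,3], [0,3,4], [1,2,5], [1,4,5], [2,3,5], [3,4,5]

Hence C_0 ≅ Z^6, C_1 ≅ Z^12, C_2 ≅ Z^8.

Boundary ∂_1: C_1 → C_0 is given by ∂[p,q] = [q] − [p]. For instance
  ∂[4,5] = [5] − [4].
As a 6×12 matrix over Z this has rank 5, with invariant factors (1,1,1,1,1).

Boundary ∂_2: C_2 → C_1 sends each 2-simplex [p,q,r] to [q,r] − [p,r] + [p,q]. For instance
  ∂[0,2,3] = [2,3] − [0,3] + [0,2],
  ∂[0,3,4] = [3,4] − [0,4] + [0,3].
The 12×8 boundary matrix has rank 7 and Smith normal form diag(1,1,1,1,1,1,1).

Reading off H_k = ker ∂_k / im ∂_{k+1}:

  H_0: rank C_0 − rank ∂_1 = 6 − 5 = 1, and the invariant factors of ∂_1 are all 1, so H_0 ≅ Z.
  H_1: rank ker ∂_1 − rank ∂_2 = (12 − 5) − 7 = 0, and the invariant factors of ∂_2 are all 1, so H_1 ≅ 0.
  H_2: rank ker ∂_2 − rank ∂_3 = (8 − 7) − 0 = 1, and there is no ∂_3, so H_2 ≅ Z.

As a check, the Euler characteristic is 6 − 12 + 8 = 2, which agrees with 1 − 0 + 1 = 2.

H_0 = Z,  H_1 = 0,  H_2 = Z.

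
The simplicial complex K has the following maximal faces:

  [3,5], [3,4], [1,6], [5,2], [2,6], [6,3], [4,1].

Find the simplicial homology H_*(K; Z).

Order the vertices as 1 < 2 < 3 < 4 < 5 < 6. Listing each simplex with vertices in this order, K has dimension 1 with simplices:

  0-simplices (6): [1], [2], [3], [4], [5], [6]
  1-simplices (7): [1,4], [1,6], [2,5], [2,6], [3,4], [3,5], [3,6]

Hence C_0 ≅ Z^6, C_1 ≅ Z^7.

Boundary ∂_1: C_1 → C_0 sends each edge [p,q] (with p < q) to q − p.
The resulting 6×7 matrix has rank 5, and its Smith normal form has invariant factors (1,1,1,1,1).

From H_k ≅ ker(∂_k) / im(∂_{k+1}) we obtain:

  H_0: rank C_0 − rank ∂_1 = 6 − 5 = 1, and the invariant factors of ∂_1 are all 1, so H_0 = Z.
  H_1: rank ker ∂_1 − rank ∂_2 = (7 − 5) − 0 = 2, and there is no ∂_2, so H_1 = Z^2.

H_0 = Z,  H_1 = Z^2.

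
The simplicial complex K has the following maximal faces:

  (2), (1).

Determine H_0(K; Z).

H_0 ≅ Z^2.

Order the vertices as 1 < 2. Listing each simplex with vertices in this order, K has dimension 0 with simplices:

  0-simplices (2): [1], [2]

Hence C_0 ≅ Z^2.

Computing H_k = (kernel of ∂_k) / (image of ∂_{k+1}):

  H_0: rank C_0 − rank ∂_1 = 2 − 0 = 2, and there is no ∂_1, so H_0 = Z^2.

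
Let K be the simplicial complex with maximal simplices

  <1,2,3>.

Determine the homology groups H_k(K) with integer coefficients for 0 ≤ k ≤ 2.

H_0 ≅ Z,  H_1 = 0,  H_2 = 0.

We work with the vertex ordering 1 < 2 < 3. The simplices of K, each written with vertices in increasing order, are:

  0-simplices (3): [1], [2], [3]
  1-simplices (3): [1,2], [1,3], [2,3]
  2-simplices (1): [1,2,3]

giving chain groups C_0 ≅ Z^3, C_1 ≅ Z^3, C_2 ≅ Z^1.

The boundary map ∂_1: C_1 → C_0 maps an edge to its endpoints' difference, ∂[p,q] = q − p.
The 3×3 boundary matrix has rank 2 and Smith normal form diag(1,1).

∂_2: C_2 → C_1 maps a triangle to the signed sum of its edges. For instance
  ∂[1,2,3] = [2,3] − [1,3] + [1,2].
As a 3×1 matrix over Z this has rank 1, with invariant factors (1).

From H_k ≅ ker(∂_k) / im(∂_{k+1}) we obtain:

  H_0: rank C_0 − rank ∂_1 = 3 − 2 = 1, and the invariant factors of ∂_1 are all 1, so H_0 ≅ Z.
  H_1: rank ker ∂_1 − rank ∂_2 = (3 − 2) − 1 = 0, and the invariant factors of ∂_2 are all 1, so H_1 ≅ 0.
  H_2: rank ker ∂_2 − rank ∂_3 = (1 − 1) − 0 = 0, and there is no ∂_3, so H_2 ≅ 0.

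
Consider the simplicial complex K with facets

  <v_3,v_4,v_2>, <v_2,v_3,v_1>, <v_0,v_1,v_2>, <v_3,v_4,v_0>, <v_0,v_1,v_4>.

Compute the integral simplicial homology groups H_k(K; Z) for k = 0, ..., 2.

K has 5 vertices, 10 edges, 5 triangles.
rank ∂_0 = 0, rank ∂_1 = 4 ⇒ b_0 = 5 − 0 − 4 = 1; all invariant factors of ∂_1 are 1 so no torsion. So H_0 = Z.
rank ∂_1 = 4, rank ∂_2 = 5 ⇒ b_1 = 10 − 4 − 5 = 1; all invariant factors of ∂_2 are 1 so no torsion. So H_1 = Z.
rank ∂_2 = 5, rank ∂_3 = 0 ⇒ b_2 = 5 − 5 − 0 = 0. So H_2 = 0.

H_0 = Z,  H_1 = Z,  H_2 = 0.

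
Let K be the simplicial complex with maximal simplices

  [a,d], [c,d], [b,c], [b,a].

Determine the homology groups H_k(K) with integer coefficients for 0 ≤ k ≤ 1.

K has 4 vertices, 4 edges.
rank ∂_0 = 0, rank ∂_1 = 3 ⇒ b_0 = 4 − 0 − 3 = 1; all invariant factors of ∂_1 are 1 so no torsion. So H_0 ≅ Z.
rank ∂_1 = 3, rank ∂_2 = 0 ⇒ b_1 = 4 − 3 − 0 = 1. So H_1 ≅ Z.

H_0 = Z,  H_1 = Z.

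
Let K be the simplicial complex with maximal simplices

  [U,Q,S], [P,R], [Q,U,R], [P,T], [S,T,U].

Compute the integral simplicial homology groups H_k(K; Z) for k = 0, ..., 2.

H_0 ≅ Z,  H_1 ≅ Z,  H_2 = 0.

We work with the vertex ordering P < Q < R < S < T < U. The simplices of K, each written with vertices in increasing order, are:

  0-simplices (6): P, Q, R, S, T, U
  1-simplices (9): PR, PT, QR, QS, QU, RU, ST, SU, TU
  2-simplices (3): QRU, QSU, STU

so the chain groups are C_0 ≅ Z^6, C_1 ≅ Z^9, C_2 ≅ Z^3.

The boundary map ∂_1: C_1 → C_0 maps an edge to its endpoints' difference, ∂[p,q] = q − p. For instance
  ∂TU = U − T.
The resulting 6×9 matrix has rank 5, and its Smith normal form has invariant factors (1,1,1,1,1).

The boundary map ∂_2: C_2 → C_1 maps a triangle to the signed sum of its edges. For instance
  ∂QSU = SU − QU + QS,
  ∂QRU = RU − QU + QR.
As a 9×3 matrix over Z this has rank 3, with invariant factors (1,1,1).

Computing H_k = (kernel of ∂_k) / (image of ∂_{k+1}):

  H_0: rank C_0 − rank ∂_1 = 6 − 5 = 1, and the invariant factors of ∂_1 are all 1, so H_0 = Z.
  H_1: rank ker ∂_1 − rank ∂_2 = (9 − 5) − 3 = 1, and the invariant factors of ∂_2 are all 1, so H_1 = Z.
  H_2: rank ker ∂_2 − rank ∂_3 = (3 − 3) − 0 = 0, and there is no ∂_3, so H_2 = 0.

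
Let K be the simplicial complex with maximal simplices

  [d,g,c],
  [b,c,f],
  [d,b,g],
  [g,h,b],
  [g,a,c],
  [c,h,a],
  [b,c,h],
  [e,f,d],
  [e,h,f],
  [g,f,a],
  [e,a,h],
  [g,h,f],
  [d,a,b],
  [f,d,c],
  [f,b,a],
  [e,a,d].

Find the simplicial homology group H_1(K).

H_1 ≅ Z^2.

We work with the vertex ordering a < b < c < d < e < f < g < h. The simplices of K, each written with vertices in increasing order, are:

  0-simplices (8): a, b, c, d, e, f, g, h
  1-simplices (24): ab, ac, ad, ae, af, ag, ah, bc, bd, bf, bg, bh, cd, cf, cg, ch, de, df, dg, ef, eh, fg, fh, gh
  2-simplices (16): abd, abf, acg, ach, ade, aeh, afg, bcf, bch, bdg, bgh, cdf, cdg, def, efh, fgh

Hence C_0 ≅ Z^8, C_1 ≅ Z^24, C_2 ≅ Z^16.

∂_1: C_1 → C_0 sends each edge [p,q] (with p < q) to q − p.
The 8×24 boundary matrix has rank 7 and Smith normal form diag(1,1,1,1,1,1,1).

Boundary ∂_2: C_2 → C_1 sends each 2-simplex [p,q,r] to [q,r] − [p,r] + [p,q]. For instance
  ∂ach = ch − ah + ac,
  ∂bcf = cf − bf + bc.
The resulting 24×16 matrix has rank 15, and its Smith normal form has invariant factors (1,1,1,1,1,1,1,1,1,1,1,1,1,1,1).

From H_k ≅ ker(∂_k) / im(∂_{k+1}) we obtain:

  H_1: rank ker ∂_1 − rank ∂_2 = (24 − 7) − 15 = 2, and the invariant factors of ∂_2 are all 1, so H_1 ≅ Z^2.

(K is a triangulation of the torus T^2.)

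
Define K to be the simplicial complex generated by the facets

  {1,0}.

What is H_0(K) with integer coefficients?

K has 2 vertices, 1 edge.
rank ∂_0 = 0, rank ∂_1 = 1 ⇒ b_0 = 2 − 0 − 1 = 1; all invariant factors of ∂_1 are 1 so no torsion. So H_0 ≅ Z.

H_0 = Z.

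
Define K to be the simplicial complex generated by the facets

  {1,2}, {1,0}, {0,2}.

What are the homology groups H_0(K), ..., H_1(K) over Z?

H_0 = Z,  H_1 = Z.

Order the vertices as 0 < 1 < 2. Listing each simplex with vertices in this order, K has dimension 1 with simplices:

  0-simplices (3): [0], [1], [2]
  1-simplices (3): [0,1], [0,2], [1,2]

so the chain groups are C_0 ≅ Z^3, C_1 ≅ Z^3.

∂_1: C_1 → C_0 maps an edge to its endpoints' difference, ∂[p,q] = q − p. For instance
  ∂[0,2] = [2] − [0].
As a 3×3 matrix over Z this has rank 2, with invariant factors (1,1).

Reading off H_k = ker ∂_k / im ∂_{k+1}:

  H_0: rank C_0 − rank ∂_1 = 3 − 2 = 1, and the invariant factors of ∂_1 are all 1, so H_0 = Z.
  H_1: rank ker ∂_1 − rank ∂_2 = (3 − 2) − 0 = 1, and there is no ∂_2, so H_1 = Z.

As a check, the Euler characteristic is 3 − 3 = 0, which agrees with 1 − 1 = 0.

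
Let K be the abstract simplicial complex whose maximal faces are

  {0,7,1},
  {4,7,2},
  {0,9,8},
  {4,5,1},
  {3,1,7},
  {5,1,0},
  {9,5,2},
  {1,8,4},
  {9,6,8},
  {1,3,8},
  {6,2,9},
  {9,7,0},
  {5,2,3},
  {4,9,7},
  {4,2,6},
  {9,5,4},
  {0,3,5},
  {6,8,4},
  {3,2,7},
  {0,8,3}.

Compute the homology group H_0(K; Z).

H_0 ≅ Z.

Order the vertices as 0 < 1 < 2 < 3 < 4 < 5 < 6 < 7 < 8 < 9. Listing each simplex with vertices in this order, K has dimension 2 with simplices:

  0-simplices (10): [0], [1], [2], [3], [4], [5], [6], [7], [8], [9]
  1-simplices (30): (30 of them)
  2-simplices (20): (20 of them)

Hence C_0 ≅ Z^10, C_1 ≅ Z^30, C_2 ≅ Z^20.

The boundary map ∂_1: C_1 → C_0 sends each edge [p,q] (with p < q) to q − p. For instance
  ∂[6,9] = [9] − [6].
The resulting 10×30 matrix has rank 9, and its Smith normal form has invariant factors (1,1,1,1,1,1,1,1,1).

∂_2: C_2 → C_1 maps a triangle to the signed sum of its edges. For instance
  ∂[1,4,5] = [4,5] − [1,5] + [1,4],
  ∂[1,3,7] = [3,7] − [1,7] + [1,3].
As a 30×20 matrix over Z this has rank 20, with invariant factors (1,1,1,1,1,1,1,1,1,1,1,1,1,1,1,1,1,1,1,2).

From H_k ≅ ker(∂_k) / im(∂_{k+1}) we obtain:

  H_0: rank C_0 − rank ∂_1 = 10 − 9 = 1, and the invariant factors of ∂_1 are all 1, so H_0 ≅ Z.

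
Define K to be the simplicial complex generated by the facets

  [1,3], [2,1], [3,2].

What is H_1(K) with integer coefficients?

H_1 ≅ Z.

We work with the vertex ordering 1 < 2 < 3. The simplices of K, each written with vertices in increasing order, are:

  0-simplices (3): [1], [2], [3]
  1-simplices (3): [1,2], [1,3], [2,3]

so the chain groups are C_0 ≅ Z^3, C_1 ≅ Z^3.

Boundary ∂_1: C_1 → C_0 maps an edge to its endpoints' difference, ∂[p,q] = q − p. For instance
  ∂[1,3] = [3] − [1].
The resulting 3×3 matrix has rank 2, and its Smith normal form has invariant factors (1,1).

Now H_k = ker ∂_k / im ∂_{k+1}, so:

  H_1: rank ker ∂_1 − rank ∂_2 = (3 − 2) − 0 = 1, and there is no ∂_2, so H_1 ≅ Z.

(K is a triangulation of the circle S^1.)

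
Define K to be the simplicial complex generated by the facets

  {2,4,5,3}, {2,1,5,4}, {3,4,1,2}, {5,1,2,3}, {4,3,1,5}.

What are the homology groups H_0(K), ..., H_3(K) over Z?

H_0 ≅ Z,  H_1 = 0,  H_2 = 0,  H_3 ≅ Z.

We work with the vertex ordering 1 < 2 < 3 < 4 < 5. The simplices of K, each written with vertices in increasing order, are:

  0-simplices (5): [1], [2], [3], [4], [5]
  1-simplices (10): [1,2], [1,3], [1,4], [1,5], [2,3], [2,4], [2,5], [3,4], [3,5], [4,5]
  2-simplices (10): [1,2,3], [1,2,4], [1,2,5], [1,3,4], [1,3,5], [1,4,5], [2,3,4], [2,3,5], [2,4,5], [3,4,5]
  3-simplices (5): [1,2,3,4], [1,2,3,5], [1,2,4,5], [1,3,4,5], [2,3,4,5]

Hence C_0 ≅ Z^5, C_1 ≅ Z^10, C_2 ≅ Z^10, C_3 ≅ Z^5.

The boundary map ∂_1: C_1 → C_0 maps an edge to its endpoints' difference, ∂[p,q] = q − p.
This gives a 5×10 integer matrix of rank 4; reducing to Smith normal form yields diagonal entries (1,1,1,1).

Boundary ∂_2: C_2 → C_1 sends each 2-simplex [p,q,r] to [q,r] − [p,r] + [p,q]. For instance
  ∂[2,4,5] = [4,5] − [2,5] + [2,4],
  ∂[1,3,4] = [3,4] − [1,4] + [1,3].
As a 10×10 matrix over Z this has rank 6, with invariant factors (1,1,1,1,1,1).

∂_3: C_3 → C_2 sends each 3-simplex σ to the alternating sum Σ_i (−1)^i (σ with its i-th vertex removed). For instance
  ∂[1,3,4,5] = [3,4,5] − [1,4,5] + [1,3,5] − [1,3,4],
  ∂[1,2,3,4] = [2,3,4] − [1,3,4] + [1,2,4] − [1,2,3].
The 10×5 boundary matrix has rank 4 and Smith normal form diag(1,1,1,1).

Reading off H_k = ker ∂_k / im ∂_{k+1}:

  H_0: rank C_0 − rank ∂_1 = 5 − 4 = 1, and the invariant factors of ∂_1 are all 1, so H_0 = Z.
  H_1: rank ker ∂_1 − rank ∂_2 = (10 − 4) − 6 = 0, and the invariant factors of ∂_2 are all 1, so H_1 = 0.
  H_2: rank ker ∂_2 − rank ∂_3 = (10 − 6) − 4 = 0, and the invariant factors of ∂_3 are all 1, so H_2 = 0.
  H_3: rank ker ∂_3 − rank ∂_4 = (5 − 4) − 0 = 1, and there is no ∂_4, so H_3 = Z.

As a check, the Euler characteristic is 5 − 10 + 10 − 5 = 0, which agrees with 1 − 0 + 0 − 1 = 0.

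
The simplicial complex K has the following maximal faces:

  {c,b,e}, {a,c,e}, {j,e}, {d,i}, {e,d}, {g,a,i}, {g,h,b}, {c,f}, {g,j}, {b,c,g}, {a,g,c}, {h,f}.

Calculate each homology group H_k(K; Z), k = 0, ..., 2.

H_0 ≅ Z,  H_1 ≅ Z^3,  H_2 = 0.

We work with the vertex ordering a < b < c < d < e < f < g < h < i < j. The simplices of K, each written with vertices in increasing order, are:

  0-simplices (10): a, b, c, d, e, f, g, h, i, j
  1-simplices (18): ac, ae, ag, ai, bc, be, bg, bh, ce, cf, cg, de, di, ej, fh, gh, gi, gj
  2-simplices (6): ace, acg, agi, bce, bcg, bgh

so the chain groups are C_0 ≅ Z^10, C_1 ≅ Z^18, C_2 ≅ Z^6.

The boundary map ∂_1: C_1 → C_0 sends each edge [p,q] (with p < q) to q − p.
The resulting 10×18 matrix has rank 9, and its Smith normal form has invariant factors (1,1,1,1,1,1,1,1,1).

The boundary map ∂_2: C_2 → C_1 sends each 2-simplex [p,q,r] to [q,r] − [p,r] + [p,q]. For instance
  ∂ace = ce − ae + ac,
  ∂bgh = gh − bh + bg.
The 18×6 boundary matrix has rank 6 and Smith normal form diag(1,1,1,1,1,1).

Now H_k = ker ∂_k / im ∂_{k+1}, so:

  H_0: rank C_0 − rank ∂_1 = 10 − 9 = 1, and the invariant factors of ∂_1 are all 1, so H_0 = Z.
  H_1: rank ker ∂_1 − rank ∂_2 = (18 − 9) − 6 = 3, and the invariant factors of ∂_2 are all 1, so H_1 = Z^3.
  H_2: rank ker ∂_2 − rank ∂_3 = (6 − 6) − 0 = 0, and there is no ∂_3, so H_2 = 0.

As a check, the Euler characteristic is 10 − 18 + 6 = -2, which agrees with 1 − 3 + 0 = -2.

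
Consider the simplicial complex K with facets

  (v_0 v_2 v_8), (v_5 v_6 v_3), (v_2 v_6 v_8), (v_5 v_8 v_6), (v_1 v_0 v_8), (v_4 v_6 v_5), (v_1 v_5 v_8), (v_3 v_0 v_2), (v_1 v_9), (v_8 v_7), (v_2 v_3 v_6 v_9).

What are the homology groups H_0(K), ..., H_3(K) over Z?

Order the vertices as v_0 < v_1 < v_2 < v_3 < v_4 < v_5 < v_6 < v_7 < v_8 < v_9. Listing each simplex with vertices in this order, K has dimension 3 with simplices:

  0-simplices (10): [v_0], [v_1], [v_2], [v_3], [v_4], [v_5], [v_6], [v_7], [v_8], [v_9]
  1-simplices (21): (21 of them)
  2-simplices (12): (12 of them)
  3-simplices (1): [v_2,v_3,v_6,v_9]

Hence C_0 ≅ Z^10, C_1 ≅ Z^21, C_2 ≅ Z^12, C_3 ≅ Z^1.

Boundary ∂_1: C_1 → C_0 is given by ∂[p,q] = [q] − [p].
The 10×21 boundary matrix has rank 9 and Smith normal form diag(1,1,1,1,1,1,1,1,1).

The boundary map ∂_2: C_2 → C_1 maps a triangle to the signed sum of its edges. For instance
  ∂[v_4,v_5,v_6] = [v_5,v_6] − [v_4,v_6] + [v_4,v_5],
  ∂[v_2,v_3,v_6] = [v_3,v_6] − [v_2,v_6] + [v_2,v_3].
The resulting 21×12 matrix has rank 11, and its Smith normal form has invariant factors (1,1,1,1,1,1,1,1,1,1,1).

∂_3: C_3 → C_2 sends each 3-simplex σ to the alternating sum Σ_i (−1)^i (σ with its i-th vertex removed). For instance
  ∂[v_2,v_3,v_6,v_9] = [v_3,v_6,v_9] − [v_2,v_6,v_9] + [v_2,v_3,v_9] − [v_2,v_3,v_6].
The 12×1 boundary matrix has rank 1 and Smith normal form diag(1).

From H_k ≅ ker(∂_k) / im(∂_{k+1}) we obtain:

  H_0: rank C_0 − rank ∂_1 = 10 − 9 = 1, and the invariant factors of ∂_1 are all 1, so H_0 = Z.
  H_1: rank ker ∂_1 − rank ∂_2 = (21 − 9) − 11 = 1, and the invariant factors of ∂_2 are all 1, so H_1 = Z.
  H_2: rank ker ∂_2 − rank ∂_3 = (12 − 11) − 1 = 0, and the invariant factors of ∂_3 are all 1, so H_2 = 0.
  H_3: rank ker ∂_3 − rank ∂_4 = (1 − 1) − 0 = 0, and there is no ∂_4, so H_3 = 0.

H_0 = Z,  H_1 = Z,  H_2 = 0,  H_3 = 0.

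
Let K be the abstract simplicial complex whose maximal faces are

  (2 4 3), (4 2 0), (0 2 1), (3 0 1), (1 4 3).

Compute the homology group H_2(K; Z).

H_2 = 0.

Fix the vertex order 0 < 1 < 2 < 3 < 4 and write every simplex with vertices in increasing order. Then dim K = 2 and the simplices of K are:

  0-simplices (5): [0], [1], [2], [3], [4]
  1-simplices (10): [0,1], [0,2], [0,3], [0,4], [1,2], [1,3], [1,4], [2,3], [2,4], [3,4]
  2-simplices (5): [0,1,2], [0,1,3], [0,2,4], [1,3,4], [2,3,4]

Hence C_0 ≅ Z^5, C_1 ≅ Z^10, C_2 ≅ Z^5.

∂_1: C_1 → C_0 is given by ∂[p,q] = [q] − [p]. For instance
  ∂[1,2] = [2] − [1].
As a 5×10 matrix over Z this has rank 4, with invariant factors (1,1,1,1).

Boundary ∂_2: C_2 → C_1 sends each 2-simplex [p,q,r] to [q,r] − [p,r] + [p,q]. For instance
  ∂[1,3,4] = [3,4] − [1,4] + [1,3],
  ∂[2,3,4] = [3,4] − [2,4] + [2,3].
As a 10×5 matrix over Z this has rank 5, with invariant factors (1,1,1,1,1).

Reading off H_k = ker ∂_k / im ∂_{k+1}:

  H_2: rank ker ∂_2 − rank ∂_3 = (5 − 5) − 0 = 0, and there is no ∂_3, so H_2 ≅ 0.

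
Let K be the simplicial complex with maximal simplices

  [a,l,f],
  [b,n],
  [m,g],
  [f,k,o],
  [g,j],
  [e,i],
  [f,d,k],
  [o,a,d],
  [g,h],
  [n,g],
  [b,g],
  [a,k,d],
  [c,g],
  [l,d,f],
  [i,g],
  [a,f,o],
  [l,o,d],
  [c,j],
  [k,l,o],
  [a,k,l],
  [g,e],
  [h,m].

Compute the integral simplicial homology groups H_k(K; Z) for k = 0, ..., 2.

H_0 ≅ Z^2,  H_1 ≅ Z^4 ⊕ Z/2,  H_2 = 0.

K has 15 vertices, 27 edges, 10 triangles.
rank ∂_0 = 0, rank ∂_1 = 13 ⇒ b_0 = 15 − 0 − 13 = 2; all invariant factors of ∂_1 are 1 so no torsion. So H_0 = Z^2.
rank ∂_1 = 13, rank ∂_2 = 10 ⇒ b_1 = 27 − 13 − 10 = 4; ∂_2 has invariant factor(s) [2] giving torsion. So H_1 = Z^4 ⊕ Z/2.
rank ∂_2 = 10, rank ∂_3 = 0 ⇒ b_2 = 10 − 10 − 0 = 0. So H_2 = 0.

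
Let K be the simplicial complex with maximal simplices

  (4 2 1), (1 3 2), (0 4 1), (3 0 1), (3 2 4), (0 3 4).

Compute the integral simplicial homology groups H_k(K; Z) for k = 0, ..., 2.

H_0 ≅ Z,  H_1 = 0,  H_2 ≅ Z.

K has 5 vertices, 9 edges, 6 triangles.
rank ∂_0 = 0, rank ∂_1 = 4 ⇒ b_0 = 5 − 0 − 4 = 1; all invariant factors of ∂_1 are 1 so no torsion. So H_0 = Z.
rank ∂_1 = 4, rank ∂_2 = 5 ⇒ b_1 = 9 − 4 − 5 = 0; all invariant factors of ∂_2 are 1 so no torsion. So H_1 = 0.
rank ∂_2 = 5, rank ∂_3 = 0 ⇒ b_2 = 6 − 5 − 0 = 1. So H_2 = Z.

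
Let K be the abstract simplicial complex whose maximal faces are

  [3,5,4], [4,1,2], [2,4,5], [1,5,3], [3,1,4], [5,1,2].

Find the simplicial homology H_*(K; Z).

Order the vertices as 1 < 2 < 3 < 4 < 5. Listing each simplex with vertices in this order, K has dimension 2 with simplices:

  0-simplices (5): [1], [2], [3], [4], [5]
  1-simplices (9): [1,2], [1,3], [1,4], [1,5], [2,4], [2,5], [3,4], [3,5], [4,5]
  2-simplices (6): [1,2,4], [1,2,5], [1,3,4], [1,3,5], [2,4,5], [3,4,5]

so the chain groups are C_0 ≅ Z^5, C_1 ≅ Z^9, C_2 ≅ Z^6.

Boundary ∂_1: C_1 → C_0 sends each edge [p,q] (with p < q) to q − p. For instance
  ∂[1,4] = [4] − [1].
As a 5×9 matrix over Z this has rank 4, with invariant factors (1,1,1,1).

∂_2: C_2 → C_1 sends each 2-simplex [p,q,r] to [q,r] − [p,r] + [p,q]. For instance
  ∂[1,3,4] = [3,4] − [1,4] + [1,3],
  ∂[2,4,5] = [4,5] − [2,5] + [2,4].
As a 9×6 matrix over Z this has rank 5, with invariant factors (1,1,1,1,1).

Reading off H_k = ker ∂_k / im ∂_{k+1}:

  H_0: rank C_0 − rank ∂_1 = 5 − 4 = 1, and the invariant factors of ∂_1 are all 1, so H_0 = Z.
  H_1: rank ker ∂_1 − rank ∂_2 = (9 − 4) − 5 = 0, and the invariant factors of ∂_2 are all 1, so H_1 = 0.
  H_2: rank ker ∂_2 − rank ∂_3 = (6 − 5) − 0 = 1, and there is no ∂_3, so H_2 = Z.

H_0 = Z,  H_1 = 0,  H_2 = Z.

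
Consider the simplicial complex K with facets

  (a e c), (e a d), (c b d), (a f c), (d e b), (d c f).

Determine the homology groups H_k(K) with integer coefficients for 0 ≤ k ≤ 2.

H_0 = Z,  H_1 = Z,  H_2 = 0.

Fix the vertex order a < b < c < d < e < f and write every simplex with vertices in increasing order. Then dim K = 2 and the simplices of K are:

  0-simplices (6): a, b, c, d, e, f
  1-simplices (12): ac, ad, ae, af, bc, bd, be, cd, ce, cf, de, df
  2-simplices (6): ace, acf, ade, bcd, bde, cdf

giving chain groups C_0 ≅ Z^6, C_1 ≅ Z^12, C_2 ≅ Z^6.

Boundary ∂_1: C_1 → C_0 maps an edge to its endpoints' difference, ∂[p,q] = q − p. For instance
  ∂af = f − a.
The 6×12 boundary matrix has rank 5 and Smith normal form diag(1,1,1,1,1).

∂_2: C_2 → C_1 sends each 2-simplex [p,q,r] to [q,r] − [p,r] + [p,q]. For instance
  ∂ade = de − ae + ad,
  ∂acf = cf − af + ac.
The 12×6 boundary matrix has rank 6 and Smith normal form diag(1,1,1,1,1,1).

Now H_k = ker ∂_k / im ∂_{k+1}, so:

  H_0: rank C_0 − rank ∂_1 = 6 − 5 = 1, and the invariant factors of ∂_1 are all 1, so H_0 = Z.
  H_1: rank ker ∂_1 − rank ∂_2 = (12 − 5) − 6 = 1, and the invariant factors of ∂_2 are all 1, so H_1 = Z.
  H_2: rank ker ∂_2 − rank ∂_3 = (6 − 6) − 0 = 0, and there is no ∂_3, so H_2 = 0.

As a check, the Euler characteristic is 6 − 12 + 6 = 0, which agrees with 1 − 1 + 0 = 0.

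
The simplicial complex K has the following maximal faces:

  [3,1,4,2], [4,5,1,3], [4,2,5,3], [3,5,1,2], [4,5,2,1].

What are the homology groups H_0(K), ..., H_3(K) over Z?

Take the total order 1 < 2 < 3 < 4 < 5 on the vertex set. Then K (dimension 3) consists of the simplices:

  0-simplices (5): [1], [2], [3], [4], [5]
  1-simplices (10): [1,2], [1,3], [1,4], [1,5], [2,3], [2,4], [2,5], [3,4], [3,5], [4,5]
  2-simplices (10): [1,2,3], [1,2,4], [1,2,5], [1,3,4], [1,3,5], [1,4,5], [2,3,4], [2,3,5], [2,4,5], [3,4,5]
  3-simplices (5): [1,2,3,4], [1,2,3,5], [1,2,4,5], [1,3,4,5], [2,3,4,5]

Hence C_0 ≅ Z^5, C_1 ≅ Z^10, C_2 ≅ Z^10, C_3 ≅ Z^5.

∂_1: C_1 → C_0 is given by ∂[p,q] = [q] − [p]. For instance
  ∂[2,4] = [4] − [2].
This gives a 5×10 integer matrix of rank 4; reducing to Smith normal form yields diagonal entries (1,1,1,1).

The boundary map ∂_2: C_2 → C_1 acts by ∂[p,q,r] = [q,r] − [p,r] + [p,q]. For instance
  ∂[2,4,5] = [4,5] − [2,5] + [2,4],
  ∂[2,3,5] = [3,5] − [2,5] + [2,3].
This gives a 10×10 integer matrix of rank 6; reducing to Smith normal form yields diagonal entries (1,1,1,1,1,1).

∂_3: C_3 → C_2 sends each 3-simplex σ to the alternating sum Σ_i (−1)^i (σ with its i-th vertex removed). For instance
  ∂[2,3,4,5] = [3,4,5] − [2,4,5] + [2,3,5] − [2,3,4],
  ∂[1,3,4,5] = [3,4,5] − [1,4,5] + [1,3,5] − [1,3,4].
As a 10×5 matrix over Z this has rank 4, with invariant factors (1,1,1,1).

Computing H_k = (kernel of ∂_k) / (image of ∂_{k+1}):

  H_0: rank C_0 − rank ∂_1 = 5 − 4 = 1, and the invariant factors of ∂_1 are all 1, so H_0 = Z.
  H_1: rank ker ∂_1 − rank ∂_2 = (10 − 4) − 6 = 0, and the invariant factors of ∂_2 are all 1, so H_1 = 0.
  H_2: rank ker ∂_2 − rank ∂_3 = (10 − 6) − 4 = 0, and the invariant factors of ∂_3 are all 1, so H_2 = 0.
  H_3: rank ker ∂_3 − rank ∂_4 = (5 − 4) − 0 = 1, and there is no ∂_4, so H_3 = Z.

As a check, the Euler characteristic is 5 − 10 + 10 − 5 = 0, which agrees with 1 − 0 + 0 − 1 = 0.
(K is a triangulation of the 3-sphere S^3.)

H_0 ≅ Z,  H_1 = 0,  H_2 = 0,  H_3 ≅ Z.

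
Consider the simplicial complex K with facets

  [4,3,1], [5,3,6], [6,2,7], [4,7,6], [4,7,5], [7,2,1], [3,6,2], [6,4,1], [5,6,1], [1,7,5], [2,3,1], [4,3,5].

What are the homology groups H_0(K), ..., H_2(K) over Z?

H_0 ≅ Z,  H_1 ≅ Z_2,  H_2 = 0.

Fix the vertex order 1 < 2 < 3 < 4 < 5 < 6 < 7 and write every simplex with vertices in increasing order. Then dim K = 2 and the simplices of K are:

  0-simplices (7): [1], [2], [3], [4], [5], [6], [7]
  1-simplices (18): [1,2], [1,3], [1,4], [1,5], [1,6], [1,7], [2,3], [2,6], [2,7], [3,4], [3,5], [3,6], [4,5], [4,6], [4,7], [5,6], [5,7], [6,7]
  2-simplices (12): [1,2,3], [1,2,7], [1,3,4], [1,4,6], [1,5,6], [1,5,7], [2,3,6], [2,6,7], [3,4,5], [3,5,6], [4,5,7], [4,6,7]

giving chain groups C_0 ≅ Z^7, C_1 ≅ Z^18, C_2 ≅ Z^12.

The boundary map ∂_1: C_1 → C_0 sends each edge [p,q] (with p < q) to q − p.
The 7×18 boundary matrix has rank 6 and Smith normal form diag(1,1,1,1,1,1).

Boundary ∂_2: C_2 → C_1 maps a triangle to the signed sum of its edges. For instance
  ∂[1,4,6] = [4,6] − [1,6] + [1,4],
  ∂[2,6,7] = [6,7] − [2,7] + [2,6].
As a 18×12 matrix over Z this has rank 12, with invariant factors (1,1,1,1,1,1,1,1,1,1,1,2).

Reading off H_k = ker ∂_k / im ∂_{k+1}:

  H_0: rank C_0 − rank ∂_1 = 7 − 6 = 1, and the invariant factors of ∂_1 are all 1, so H_0 ≅ Z.
  H_1: rank ker ∂_1 − rank ∂_2 = (18 − 6) − 12 = 0, and ∂_2 has invariant factor 2 > 1, so H_1 ≅ Z_2.
  H_2: rank ker ∂_2 − rank ∂_3 = (12 − 12) − 0 = 0, and there is no ∂_3, so H_2 ≅ 0.

As a check, the Euler characteristic is 7 − 18 + 12 = 1, which agrees with 1 − 0 + 0 = 1.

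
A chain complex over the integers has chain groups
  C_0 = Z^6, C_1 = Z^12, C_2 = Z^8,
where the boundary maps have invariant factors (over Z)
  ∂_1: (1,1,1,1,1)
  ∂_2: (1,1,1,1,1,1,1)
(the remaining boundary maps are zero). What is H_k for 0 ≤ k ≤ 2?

H_0: b_0 = 6 − 0 − 5 = 1; torsion from ∂_1 factors > 1: none. So H_0 ≅ Z.
H_1: b_1 = 12 − 5 − 7 = 0; torsion from ∂_2 factors > 1: none. So H_1 ≅ 0.
H_2: b_2 = 8 − 7 − 0 = 1; torsion from ∂_3 factors > 1: none. So H_2 ≅ Z.

H_0 ≅ Z,  H_1 = 0,  H_2 ≅ Z.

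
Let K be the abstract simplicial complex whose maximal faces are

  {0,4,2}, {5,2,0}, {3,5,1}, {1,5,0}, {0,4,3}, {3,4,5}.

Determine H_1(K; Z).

We work with the vertex ordering 0 < 1 < 2 < 3 < 4 < 5. The simplices of K, each written with vertices in increasing order, are:

  0-simplices (6): [0], [1], [2], [3], [4], [5]
  1-simplices (12): [0,1], [0,2], [0,3], [0,4], [0,5], [1,3], [1,5], [2,4], [2,5], [3,4], [3,5], [4,5]
  2-simplices (6): [0,1,5], [0,2,4], [0,2,5], [0,3,4], [1,3,5], [3,4,5]

so the chain groups are C_0 ≅ Z^6, C_1 ≅ Z^12, C_2 ≅ Z^6.

∂_1: C_1 → C_0 sends each edge [p,q] (with p < q) to q − p.
The resulting 6×12 matrix has rank 5, and its Smith normal form has invariant factors (1,1,1,1,1).

The boundary map ∂_2: C_2 → C_1 acts by ∂[p,q,r] = [q,r] − [p,r] + [p,q]. For instance
  ∂[0,2,4] = [2,4] − [0,4] + [0,2],
  ∂[0,3,4] = [3,4] − [0,4] + [0,3].
The 12×6 boundary matrix has rank 6 and Smith normal form diag(1,1,1,1,1,1).

Computing H_k = (kernel of ∂_k) / (image of ∂_{k+1}):

  H_1: rank ker ∂_1 − rank ∂_2 = (12 − 5) − 6 = 1, and the invariant factors of ∂_2 are all 1, so H_1 ≅ Z.

H_1 = Z.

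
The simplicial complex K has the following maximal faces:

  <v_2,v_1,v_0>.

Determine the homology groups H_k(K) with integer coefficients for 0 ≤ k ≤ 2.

H_0 = Z,  H_1 = 0,  H_2 = 0.

Take the total order v_0 < v_1 < v_2 on the vertex set. Then K (dimension 2) consists of the simplices:

  0-simplices (3): [v_0], [v_1], [v_2]
  1-simplices (3): [v_0,v_1], [v_0,v_2], [v_1,v_2]
  2-simplices (1): [v_0,v_1,v_2]

giving chain groups C_0 ≅ Z^3, C_1 ≅ Z^3, C_2 ≅ Z^1.

Boundary ∂_1: C_1 → C_0 is given by ∂[p,q] = [q] − [p].
The 3×3 boundary matrix has rank 2 and Smith normal form diag(1,1).

∂_2: C_2 → C_1 acts by ∂[p,q,r] = [q,r] − [p,r] + [p,q]. For instance
  ∂[v_0,v_1,v_2] = [v_1,v_2] − [v_0,v_2] + [v_0,v_1].
As a 3×1 matrix over Z this has rank 1, with invariant factors (1).

Computing H_k = (kernel of ∂_k) / (image of ∂_{k+1}):

  H_0: rank C_0 − rank ∂_1 = 3 − 2 = 1, and the invariant factors of ∂_1 are all 1, so H_0 = Z.
  H_1: rank ker ∂_1 − rank ∂_2 = (3 − 2) − 1 = 0, and the invariant factors of ∂_2 are all 1, so H_1 = 0.
  H_2: rank ker ∂_2 − rank ∂_3 = (1 − 1) − 0 = 0, and there is no ∂_3, so H_2 = 0.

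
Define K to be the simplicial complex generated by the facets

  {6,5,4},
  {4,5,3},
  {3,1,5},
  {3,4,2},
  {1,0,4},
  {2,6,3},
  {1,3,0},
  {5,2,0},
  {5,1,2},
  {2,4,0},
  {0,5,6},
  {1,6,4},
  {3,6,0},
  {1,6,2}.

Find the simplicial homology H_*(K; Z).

H_0 ≅ Z,  H_1 ≅ Z^2,  H_2 ≅ Z.

K has 7 vertices, 21 edges, 14 triangles.
rank ∂_0 = 0, rank ∂_1 = 6 ⇒ b_0 = 7 − 0 − 6 = 1; all invariant factors of ∂_1 are 1 so no torsion. So H_0 ≅ Z.
rank ∂_1 = 6, rank ∂_2 = 13 ⇒ b_1 = 21 − 6 − 13 = 2; all invariant factors of ∂_2 are 1 so no torsion. So H_1 ≅ Z^2.
rank ∂_2 = 13, rank ∂_3 = 0 ⇒ b_2 = 14 − 13 − 0 = 1. So H_2 ≅ Z.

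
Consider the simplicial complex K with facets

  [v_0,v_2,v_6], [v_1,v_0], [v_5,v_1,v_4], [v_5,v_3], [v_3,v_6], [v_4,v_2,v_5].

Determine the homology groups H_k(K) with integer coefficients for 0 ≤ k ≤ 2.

H_0 = Z,  H_1 = Z^2,  H_2 = 0.

We work with the vertex ordering v_0 < v_1 < v_2 < v_3 < v_4 < v_5 < v_6. The simplices of K, each written with vertices in increasing order, are:

  0-simplices (7): [v_0], [v_1], [v_2], [v_3], [v_4], [v_5], [v_6]
  1-simplices (11): [v_0,v_1], [v_0,v_2], [v_0,v_6], [v_1,v_4], [v_1,v_5], [v_2,v_4], [v_2,v_5], [v_2,v_6], [v_3,v_5], [v_3,v_6], [v_4,v_5]
  2-simplices (3): [v_0,v_2,v_6], [v_1,v_4,v_5], [v_2,v_4,v_5]

giving chain groups C_0 ≅ Z^7, C_1 ≅ Z^11, C_2 ≅ Z^3.

Boundary ∂_1: C_1 → C_0 sends each edge [p,q] (with p < q) to q − p. For instance
  ∂[v_1,v_5] = [v_5] − [v_1].
As a 7×11 matrix over Z this has rank 6, with invariant factors (1,1,1,1,1,1).

∂_2: C_2 → C_1 maps a triangle to the signed sum of its edges. For instance
  ∂[v_0,v_2,v_6] = [v_2,v_6] − [v_0,v_6] + [v_0,v_2],
  ∂[v_2,v_4,v_5] = [v_4,v_5] − [v_2,v_5] + [v_2,v_4].
As a 11×3 matrix over Z this has rank 3, with invariant factors (1,1,1).

From H_k ≅ ker(∂_k) / im(∂_{k+1}) we obtain:

  H_0: rank C_0 − rank ∂_1 = 7 − 6 = 1, and the invariant factors of ∂_1 are all 1, so H_0 = Z.
  H_1: rank ker ∂_1 − rank ∂_2 = (11 − 6) − 3 = 2, and the invariant factors of ∂_2 are all 1, so H_1 = Z^2.
  H_2: rank ker ∂_2 − rank ∂_3 = (3 − 3) − 0 = 0, and there is no ∂_3, so H_2 = 0.

As a check, the Euler characteristic is 7 − 11 + 3 = -1, which agrees with 1 − 2 + 0 = -1.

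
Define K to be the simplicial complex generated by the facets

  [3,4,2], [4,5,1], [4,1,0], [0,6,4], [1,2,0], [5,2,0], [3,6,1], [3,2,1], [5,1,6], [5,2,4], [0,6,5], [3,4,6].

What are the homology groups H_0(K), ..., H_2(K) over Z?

K has 7 vertices, 18 edges, 12 triangles.
rank ∂_0 = 0, rank ∂_1 = 6 ⇒ b_0 = 7 − 0 − 6 = 1; all invariant factors of ∂_1 are 1 so no torsion. So H_0 ≅ Z.
rank ∂_1 = 6, rank ∂_2 = 12 ⇒ b_1 = 18 − 6 − 12 = 0; ∂_2 has invariant factor(s) [2] giving torsion. So H_1 ≅ Z/2Z.
rank ∂_2 = 12, rank ∂_3 = 0 ⇒ b_2 = 12 − 12 − 0 = 0. So H_2 ≅ 0.

H_0 ≅ Z,  H_1 ≅ Z/2Z,  H_2 = 0.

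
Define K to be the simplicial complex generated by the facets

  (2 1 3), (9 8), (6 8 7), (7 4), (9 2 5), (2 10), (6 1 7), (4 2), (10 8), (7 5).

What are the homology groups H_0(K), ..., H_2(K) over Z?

We work with the vertex ordering 1 < 2 < 3 < 4 < 5 < 6 < 7 < 8 < 9 < 10. The simplices of K, each written with vertices in increasing order, are:

  0-simplices (10): [1], [2], [3], [4], [5], [6], [7], [8], [9], [10]
  1-simplices (17): [1,2], [1,3], [1,6], [1,7], [2,3], [2,4], [2,5], [2,9], [2,10], [4,7], [5,7], [5,9], [6,7], [6,8], [7,8], [8,9], [8,10]
  2-simplices (4): [1,2,3], [1,6,7], [2,5,9], [6,7,8]

Hence C_0 ≅ Z^10, C_1 ≅ Z^17, C_2 ≅ Z^4.

The boundary map ∂_1: C_1 → C_0 maps an edge to its endpoints' difference, ∂[p,q] = q − p.
The resulting 10×17 matrix has rank 9, and its Smith normal form has invariant factors (1,1,1,1,1,1,1,1,1).

Boundary ∂_2: C_2 → C_1 acts by ∂[p,q,r] = [q,r] − [p,r] + [p,q]. For instance
  ∂[1,2,3] = [2,3] − [1,3] + [1,2],
  ∂[2,5,9] = [5,9] − [2,9] + [2,5].
The 17×4 boundary matrix has rank 4 and Smith normal form diag(1,1,1,1).

From H_k ≅ ker(∂_k) / im(∂_{k+1}) we obtain:

  H_0: rank C_0 − rank ∂_1 = 10 − 9 = 1, and the invariant factors of ∂_1 are all 1, so H_0 = Z.
  H_1: rank ker ∂_1 − rank ∂_2 = (17 − 9) − 4 = 4, and the invariant factors of ∂_2 are all 1, so H_1 = Z^4.
  H_2: rank ker ∂_2 − rank ∂_3 = (4 − 4) − 0 = 0, and there is no ∂_3, so H_2 = 0.

H_0 = Z,  H_1 = Z^4,  H_2 = 0.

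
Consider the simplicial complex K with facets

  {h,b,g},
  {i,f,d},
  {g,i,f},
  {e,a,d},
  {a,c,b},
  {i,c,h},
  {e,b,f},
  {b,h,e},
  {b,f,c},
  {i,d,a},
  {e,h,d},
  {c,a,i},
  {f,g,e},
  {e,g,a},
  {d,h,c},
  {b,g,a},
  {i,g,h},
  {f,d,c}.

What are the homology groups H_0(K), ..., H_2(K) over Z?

Order the vertices as a < b < c < d < e < f < g < h < i. Listing each simplex with vertices in this order, K has dimension 2 with simplices:

  0-simplices (9): a, b, c, d, e, f, g, h, i
  1-simplices (27): ab, ac, ad, ae, ag, ai, bc, be, bf, bg, bh, cd, cf, ch, ci, de, df, dh, di, ef, eg, eh, fg, fi, gh, gi, hi
  2-simplices (18): abc, abg, aci, ade, adi, aeg, bcf, bef, beh, bgh, cdf, cdh, chi, deh, dfi, efg, fgi, ghi

Hence C_0 ≅ Z^9, C_1 ≅ Z^27, C_2 ≅ Z^18.

∂_1: C_1 → C_0 is given by ∂[p,q] = [q] − [p]. For instance
  ∂ai = i − a.
The 9×27 boundary matrix has rank 8 and Smith normal form diag(1,1,1,1,1,1,1,1).

∂_2: C_2 → C_1 sends each 2-simplex [p,q,r] to [q,r] − [p,r] + [p,q]. For instance
  ∂abg = bg − ag + ab,
  ∂ade = de − ae + ad.
This gives a 27×18 integer matrix of rank 18; reducing to Smith normal form yields diagonal entries (1,1,1,1,1,1,1,1,1,1,1,1,1,1,1,1,1,2).

Reading off H_k = ker ∂_k / im ∂_{k+1}:

  H_0: rank C_0 − rank ∂_1 = 9 − 8 = 1, and the invariant factors of ∂_1 are all 1, so H_0 = Z.
  H_1: rank ker ∂_1 − rank ∂_2 = (27 − 8) − 18 = 1, and ∂_2 has invariant factor 2 > 1, so H_1 = Z ⊕ Z/2Z.
  H_2: rank ker ∂_2 − rank ∂_3 = (18 − 18) − 0 = 0, and there is no ∂_3, so H_2 = 0.

As a check, the Euler characteristic is 9 − 27 + 18 = 0, which agrees with 1 − 1 + 0 = 0.
(K is a triangulation of the Klein bottle.)

H_0 ≅ Z,  H_1 ≅ Z ⊕ Z/2Z,  H_2 = 0.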